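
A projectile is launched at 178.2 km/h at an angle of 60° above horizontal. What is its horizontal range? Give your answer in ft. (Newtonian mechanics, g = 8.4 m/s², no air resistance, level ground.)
R = v₀² sin(2θ) / g (with unit conversion) = 828.8 ft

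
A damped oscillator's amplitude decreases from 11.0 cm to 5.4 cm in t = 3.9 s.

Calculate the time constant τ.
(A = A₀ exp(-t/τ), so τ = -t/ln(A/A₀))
A/A₀ = 5.4/11.0 = 0.4909; ln(A/A₀) = -0.7115
τ = −t/ln(A/A₀) = −3.9/-0.7115 = 5.481 s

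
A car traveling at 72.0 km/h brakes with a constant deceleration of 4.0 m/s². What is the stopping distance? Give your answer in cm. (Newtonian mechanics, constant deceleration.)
d = v₀² / (2a) (with unit conversion) = 5000.0 cm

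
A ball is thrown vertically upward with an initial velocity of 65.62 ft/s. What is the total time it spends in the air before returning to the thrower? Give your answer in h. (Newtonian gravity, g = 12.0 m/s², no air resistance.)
t_total = 2v₀/g (with unit conversion) = 0.000926 h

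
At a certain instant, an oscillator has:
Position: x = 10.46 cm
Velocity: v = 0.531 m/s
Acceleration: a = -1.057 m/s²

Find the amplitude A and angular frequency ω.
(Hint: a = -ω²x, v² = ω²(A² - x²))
a = −ω²x → ω = √(|a|/x) = √(1.057/0.1046) = 3.179 rad/s
v² = ω²(A² − x²) → A = √(x² + v²/ω²) = √(0.1046² + 0.531²/3.179²) = 0.1971 m = 19.71 cm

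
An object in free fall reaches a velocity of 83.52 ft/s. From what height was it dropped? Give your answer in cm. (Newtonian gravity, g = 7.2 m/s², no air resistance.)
h = v²/(2g) (with unit conversion) = 4500.0 cm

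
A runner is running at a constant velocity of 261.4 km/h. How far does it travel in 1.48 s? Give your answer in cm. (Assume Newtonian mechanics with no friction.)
d = vt (with unit conversion) = 10750.0 cm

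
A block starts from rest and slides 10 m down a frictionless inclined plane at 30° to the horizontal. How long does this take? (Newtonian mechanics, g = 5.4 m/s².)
a = g sin(θ) = 5.4 × sin(30°) = 2.7 m/s²
t = √(2d/a) = √(2 × 10 / 2.7) = 2.72 s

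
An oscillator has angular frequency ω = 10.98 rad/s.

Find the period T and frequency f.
T = 2π/ω = 2π/10.98 = 0.5722 s; f = ω/2π = 1.748 Hz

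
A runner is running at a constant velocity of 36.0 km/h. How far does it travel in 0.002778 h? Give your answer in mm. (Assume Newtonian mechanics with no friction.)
d = vt (with unit conversion) = 100000.0 mm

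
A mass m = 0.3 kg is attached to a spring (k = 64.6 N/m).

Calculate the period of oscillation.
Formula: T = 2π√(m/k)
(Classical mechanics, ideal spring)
T = 2π√(m/k) = 2π√(0.3/64.6) = 0.4282 s; f = 1/T = 2.335 Hz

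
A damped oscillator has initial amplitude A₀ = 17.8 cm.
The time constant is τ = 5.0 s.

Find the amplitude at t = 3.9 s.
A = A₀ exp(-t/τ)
A = A₀ exp(−t/τ) = 17.8×exp(−3.9/5.0) = 8.16 cm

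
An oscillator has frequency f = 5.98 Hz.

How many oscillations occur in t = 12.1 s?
n = f×t = 5.98×12.1 = 72.36 oscillations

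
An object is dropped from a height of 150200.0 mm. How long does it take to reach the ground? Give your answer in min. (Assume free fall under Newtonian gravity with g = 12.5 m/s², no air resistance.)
t = √(2h/g) (with unit conversion) = 0.0817 min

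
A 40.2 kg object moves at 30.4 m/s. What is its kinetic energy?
KE = ½mv² = ½×40.2×30.4² = 18575.62 J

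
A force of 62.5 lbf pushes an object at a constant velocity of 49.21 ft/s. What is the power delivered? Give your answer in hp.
P = Fv = 278 N × 15 m/s = 4170 W = 5.592 hp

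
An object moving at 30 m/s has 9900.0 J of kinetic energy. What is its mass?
KE = ½mv² → m = 2KE/v² = 2×9900.0/30² = 22.0 kg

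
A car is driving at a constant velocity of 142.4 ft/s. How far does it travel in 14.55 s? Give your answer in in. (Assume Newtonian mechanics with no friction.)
d = vt (with unit conversion) = 24860.0 in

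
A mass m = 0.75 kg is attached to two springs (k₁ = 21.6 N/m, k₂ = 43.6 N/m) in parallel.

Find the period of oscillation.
k_eq = k₁+k₂ = 65.2 N/m
T = 2π√(m/k_eq) = 2π√(0.75/65.2) = 0.6739 s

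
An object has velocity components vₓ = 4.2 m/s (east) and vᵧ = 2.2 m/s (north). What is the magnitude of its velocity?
|v| = √(vₓ² + vᵧ²) = √(4.2² + 2.2²) = √(22.48) = 4.74 m/s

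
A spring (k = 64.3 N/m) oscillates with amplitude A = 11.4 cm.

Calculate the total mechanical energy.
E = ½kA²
E = ½kA² = ½×64.3×(0.114)² = 0.4178 J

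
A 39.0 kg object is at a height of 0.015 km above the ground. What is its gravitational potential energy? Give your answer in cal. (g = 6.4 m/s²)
PE = mgh = 39 kg × 6.4 m/s² × 15 m = 3744 J = 894.8 cal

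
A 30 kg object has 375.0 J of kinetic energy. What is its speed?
KE = ½mv² → v = √(2KE/m) = √(2×375.0/30) = 5.0 m/s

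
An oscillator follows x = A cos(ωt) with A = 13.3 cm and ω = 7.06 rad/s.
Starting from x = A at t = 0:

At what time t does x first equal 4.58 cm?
cos(ωt) = x/A = 4.58/13.3 = 0.3444
ωt = arccos(0.3444) = 1.219 rad
t = 1.219/7.06 = 0.1727 s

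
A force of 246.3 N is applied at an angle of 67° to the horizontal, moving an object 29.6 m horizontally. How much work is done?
W = Fd cosθ = 246.3×29.6×cos(67°) = 2848.6 J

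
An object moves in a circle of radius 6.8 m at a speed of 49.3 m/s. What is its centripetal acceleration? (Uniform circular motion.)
a_c = v²/r = 49.3²/6.8 = 2430.49/6.8 = 357.42 m/s²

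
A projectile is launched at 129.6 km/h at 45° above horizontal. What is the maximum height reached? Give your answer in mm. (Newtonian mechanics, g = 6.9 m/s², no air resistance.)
H = v₀²sin²(θ)/(2g) (with unit conversion) = 46960.0 mm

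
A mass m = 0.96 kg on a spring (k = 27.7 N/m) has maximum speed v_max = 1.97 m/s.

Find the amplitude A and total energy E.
½mv²_max = ½kA² → A = v_max√(m/k) = 1.97×√(0.96/27.7) = 0.3667 m = 36.67 cm
E = ½mv²_max = ½×0.96×1.97² = 1.863 J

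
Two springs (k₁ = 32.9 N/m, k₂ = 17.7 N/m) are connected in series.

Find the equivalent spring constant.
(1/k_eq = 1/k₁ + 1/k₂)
1/k_eq = 1/32.9 + 1/17.7 = 0.086892; k_eq = 11.51 N/m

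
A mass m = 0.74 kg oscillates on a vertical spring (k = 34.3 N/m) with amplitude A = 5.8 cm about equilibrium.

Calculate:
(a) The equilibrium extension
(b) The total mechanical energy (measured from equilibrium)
x_eq = mg/k = 0.74×9.81/34.3 = 0.2116 m = 21.16 cm
E = ½kA² = ½×34.3×(0.058)² = 0.05769 J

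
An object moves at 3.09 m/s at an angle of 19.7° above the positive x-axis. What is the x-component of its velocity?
vₓ = v cos(θ) = 3.09 × cos(19.7°) = 2.91 m/s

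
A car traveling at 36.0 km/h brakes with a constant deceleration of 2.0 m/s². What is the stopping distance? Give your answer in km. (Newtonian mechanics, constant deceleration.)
d = v₀² / (2a) (with unit conversion) = 0.025 km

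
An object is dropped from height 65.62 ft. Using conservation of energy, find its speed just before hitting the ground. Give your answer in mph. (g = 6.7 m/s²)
mgh = ½mv² → v = √(2gh) = √(2×6.7×20) = 16.37 m/s = 36.62 mph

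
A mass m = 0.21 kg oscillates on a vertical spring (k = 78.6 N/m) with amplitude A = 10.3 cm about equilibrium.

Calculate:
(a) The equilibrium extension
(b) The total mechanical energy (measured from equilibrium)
x_eq = mg/k = 0.21×9.81/78.6 = 0.02621 m = 2.621 cm
E = ½kA² = ½×78.6×(0.103)² = 0.4169 J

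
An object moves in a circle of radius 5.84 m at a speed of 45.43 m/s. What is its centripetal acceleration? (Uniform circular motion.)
a_c = v²/r = 45.43²/5.84 = 2063.88/5.84 = 353.4 m/s²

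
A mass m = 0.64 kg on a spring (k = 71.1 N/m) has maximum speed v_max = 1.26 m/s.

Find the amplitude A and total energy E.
½mv²_max = ½kA² → A = v_max√(m/k) = 1.26×√(0.64/71.1) = 0.1195 m = 11.95 cm
E = ½mv²_max = ½×0.64×1.26² = 0.508 J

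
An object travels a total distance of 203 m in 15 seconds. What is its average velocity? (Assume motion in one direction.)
v_avg = Δd / Δt = 203 / 15 = 13.53 m/s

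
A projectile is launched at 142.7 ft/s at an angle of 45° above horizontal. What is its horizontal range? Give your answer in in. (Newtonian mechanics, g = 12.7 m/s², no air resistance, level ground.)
R = v₀² sin(2θ) / g (with unit conversion) = 5865.0 in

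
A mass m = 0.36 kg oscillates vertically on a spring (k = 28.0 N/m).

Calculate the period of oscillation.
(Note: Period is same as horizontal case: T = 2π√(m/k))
T = 2π√(m/k) = 2π√(0.36/28.0) = 0.7124 s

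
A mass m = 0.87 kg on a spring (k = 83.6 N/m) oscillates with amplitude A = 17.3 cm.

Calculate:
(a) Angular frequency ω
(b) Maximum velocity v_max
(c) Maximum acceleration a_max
ω = √(k/m) = √(83.6/0.87) = 9.803 rad/s
v_max = ωA = 9.803×0.173 = 1.696 m/s
a_max = ω²A = 9.803²×0.173 = 16.62 m/s²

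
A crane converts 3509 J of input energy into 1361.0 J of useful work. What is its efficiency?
η = W_out/W_in = 1361.0/3509 = 0.3879 = 38.79%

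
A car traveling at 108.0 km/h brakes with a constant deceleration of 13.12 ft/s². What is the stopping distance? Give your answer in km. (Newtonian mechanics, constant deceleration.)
d = v₀² / (2a) (with unit conversion) = 0.1125 km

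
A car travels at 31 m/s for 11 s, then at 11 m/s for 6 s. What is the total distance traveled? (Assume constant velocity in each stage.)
d₁ = v₁t₁ = 31 × 11 = 341 m
d₂ = v₂t₂ = 11 × 6 = 66 m
d_total = 341 + 66 = 407 m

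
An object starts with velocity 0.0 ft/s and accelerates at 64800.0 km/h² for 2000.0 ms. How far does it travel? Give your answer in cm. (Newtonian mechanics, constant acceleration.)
d = v₀t + ½at² (with unit conversion) = 1000.0 cm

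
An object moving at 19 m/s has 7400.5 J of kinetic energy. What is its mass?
KE = ½mv² → m = 2KE/v² = 2×7400.5/19² = 41.0 kg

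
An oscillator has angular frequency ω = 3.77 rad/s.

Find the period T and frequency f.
T = 2π/ω = 2π/3.77 = 1.667 s; f = ω/2π = 0.6 Hz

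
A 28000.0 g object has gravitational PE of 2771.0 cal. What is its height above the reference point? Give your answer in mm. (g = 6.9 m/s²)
PE = mgh → h = PE/(mg) = 1.159e+04 J / (28 kg × 6.9 m/s²) = 60.01 m = 60010.0 mm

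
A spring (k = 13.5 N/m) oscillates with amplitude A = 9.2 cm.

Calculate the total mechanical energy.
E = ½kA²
E = ½kA² = ½×13.5×(0.092)² = 0.05713 J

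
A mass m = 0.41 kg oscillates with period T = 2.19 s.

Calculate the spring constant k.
T = 2π√(m/k) → k = m(2π/T)² = 0.41×(2π/2.19)² = 3.375 N/m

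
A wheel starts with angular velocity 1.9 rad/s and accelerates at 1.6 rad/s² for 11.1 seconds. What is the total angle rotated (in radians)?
θ = ω₀t + ½αt² = 1.9×11.1 + ½×1.6×11.1² = 119.66 rad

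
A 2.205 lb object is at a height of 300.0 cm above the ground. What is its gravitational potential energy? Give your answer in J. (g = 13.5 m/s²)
PE = mgh = 1 kg × 13.5 m/s² × 3 m = 40.51 J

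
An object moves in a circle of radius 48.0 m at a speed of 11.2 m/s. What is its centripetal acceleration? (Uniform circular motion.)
a_c = v²/r = 11.2²/48.0 = 125.44/48.0 = 2.61 m/s²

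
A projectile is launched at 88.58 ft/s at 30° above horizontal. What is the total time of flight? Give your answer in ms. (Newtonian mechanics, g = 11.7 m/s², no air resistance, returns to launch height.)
T = 2v₀sin(θ)/g (with unit conversion) = 2308.0 ms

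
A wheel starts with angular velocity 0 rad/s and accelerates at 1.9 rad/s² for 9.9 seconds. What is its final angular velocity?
ω = ω₀ + αt = 0 + 1.9 × 9.9 = 18.81 rad/s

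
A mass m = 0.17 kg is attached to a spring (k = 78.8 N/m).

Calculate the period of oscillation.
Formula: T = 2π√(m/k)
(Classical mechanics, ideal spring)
T = 2π√(m/k) = 2π√(0.17/78.8) = 0.2918 s; f = 1/T = 3.427 Hz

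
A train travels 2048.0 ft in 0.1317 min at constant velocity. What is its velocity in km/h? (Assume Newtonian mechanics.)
v = d/t (with unit conversion) = 284.4 km/h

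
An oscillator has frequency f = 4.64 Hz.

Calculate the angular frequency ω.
ω = 2πf = 2π×4.64 = 29.15 rad/s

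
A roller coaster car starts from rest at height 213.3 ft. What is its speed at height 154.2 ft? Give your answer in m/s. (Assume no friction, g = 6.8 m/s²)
mgh₁ = ½mv₂² + mgh₂ → v₂ = √(2g(h₁−h₂)) = √(2×6.8×(65.01−47)) = 15.65 m/s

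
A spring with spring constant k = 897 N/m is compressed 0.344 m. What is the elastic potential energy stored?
PE = ½kx² = ½×897×0.344² = 53.07 J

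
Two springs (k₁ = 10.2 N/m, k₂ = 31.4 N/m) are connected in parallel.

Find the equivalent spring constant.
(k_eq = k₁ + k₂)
k_eq = k₁ + k₂ = 10.2 + 31.4 = 41.6 N/m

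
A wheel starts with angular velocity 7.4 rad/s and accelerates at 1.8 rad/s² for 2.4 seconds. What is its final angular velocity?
ω = ω₀ + αt = 7.4 + 1.8 × 2.4 = 11.72 rad/s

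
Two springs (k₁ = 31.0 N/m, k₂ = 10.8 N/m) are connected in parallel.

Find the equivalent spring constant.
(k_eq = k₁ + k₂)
k_eq = k₁ + k₂ = 31.0 + 10.8 = 41.8 N/m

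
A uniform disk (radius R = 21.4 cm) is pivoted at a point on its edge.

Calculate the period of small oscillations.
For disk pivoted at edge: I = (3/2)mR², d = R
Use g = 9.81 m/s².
I/m = (3/2)R² = 0.06869 m²; d = R = 0.214 m
T = 2π√((3/2)R²/(gR)) = 2π√(3R/(2g)) = 1.137 s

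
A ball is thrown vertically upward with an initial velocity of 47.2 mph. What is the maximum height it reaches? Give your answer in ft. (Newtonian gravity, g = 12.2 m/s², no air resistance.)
h_max = v₀²/(2g) (with unit conversion) = 59.86 ft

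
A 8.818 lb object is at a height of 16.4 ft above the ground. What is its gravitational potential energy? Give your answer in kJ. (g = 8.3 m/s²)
PE = mgh = 4 kg × 8.3 m/s² × 4.999 m = 165.9 J = 0.1659 kJ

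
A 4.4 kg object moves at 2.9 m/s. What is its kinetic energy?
KE = ½mv² = ½×4.4×2.9² = 18.502 J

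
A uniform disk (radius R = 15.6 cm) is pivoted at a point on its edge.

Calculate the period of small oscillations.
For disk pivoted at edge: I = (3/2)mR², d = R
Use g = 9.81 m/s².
I/m = (3/2)R² = 0.0365 m²; d = R = 0.156 m
T = 2π√((3/2)R²/(gR)) = 2π√(3R/(2g)) = 0.9704 s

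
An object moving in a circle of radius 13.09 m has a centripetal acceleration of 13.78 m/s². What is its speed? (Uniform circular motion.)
v = √(a_c × r) = √(13.78 × 13.09) = 13.43 m/s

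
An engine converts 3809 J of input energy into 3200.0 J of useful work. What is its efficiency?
η = W_out/W_in = 3200.0/3809 = 0.8401 = 84.01%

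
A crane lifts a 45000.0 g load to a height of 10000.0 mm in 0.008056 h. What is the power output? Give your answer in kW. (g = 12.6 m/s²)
W = mgh = 45×12.6×10 = 5670 J
P = W/t = 5670/29 = 195.5 W = 0.1955 kW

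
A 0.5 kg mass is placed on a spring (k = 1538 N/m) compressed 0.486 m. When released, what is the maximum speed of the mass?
½kx² = ½mv² → v = x√(k/m) = 0.486×√(1538/0.5) = 26.95 m/s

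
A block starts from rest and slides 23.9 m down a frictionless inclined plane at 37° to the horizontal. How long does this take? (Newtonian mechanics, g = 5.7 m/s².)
a = g sin(θ) = 5.7 × sin(37°) = 3.43 m/s²
t = √(2d/a) = √(2 × 23.9 / 3.43) = 3.73 s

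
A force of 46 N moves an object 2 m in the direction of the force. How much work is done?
W = Fd = 46×2 = 92.0 J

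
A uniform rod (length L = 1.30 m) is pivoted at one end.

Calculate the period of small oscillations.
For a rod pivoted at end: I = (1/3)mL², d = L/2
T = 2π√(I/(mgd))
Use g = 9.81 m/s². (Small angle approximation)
I/m = (1/3)L² = 0.5633 m²; d = L/2 = 0.65 m
T = 2π√(I/(mgd)) = 2π√(0.5633/(9.81×0.65)) = 1.868 s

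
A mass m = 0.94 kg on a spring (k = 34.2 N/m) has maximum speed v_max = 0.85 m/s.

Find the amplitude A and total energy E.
½mv²_max = ½kA² → A = v_max√(m/k) = 0.85×√(0.94/34.2) = 0.1409 m = 14.09 cm
E = ½mv²_max = ½×0.94×0.85² = 0.3396 J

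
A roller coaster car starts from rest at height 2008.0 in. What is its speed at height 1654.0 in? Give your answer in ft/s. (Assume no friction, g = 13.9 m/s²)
mgh₁ = ½mv₂² + mgh₂ → v₂ = √(2g(h₁−h₂)) = √(2×13.9×(51−42.01)) = 15.81 m/s = 51.87 ft/s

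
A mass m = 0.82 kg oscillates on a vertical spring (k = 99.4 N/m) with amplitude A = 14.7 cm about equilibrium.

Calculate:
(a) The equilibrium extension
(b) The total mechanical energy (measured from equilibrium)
x_eq = mg/k = 0.82×9.81/99.4 = 0.08093 m = 8.093 cm
E = ½kA² = ½×99.4×(0.147)² = 1.074 J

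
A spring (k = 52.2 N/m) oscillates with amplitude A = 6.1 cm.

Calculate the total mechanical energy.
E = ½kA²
E = ½kA² = ½×52.2×(0.061)² = 0.09712 J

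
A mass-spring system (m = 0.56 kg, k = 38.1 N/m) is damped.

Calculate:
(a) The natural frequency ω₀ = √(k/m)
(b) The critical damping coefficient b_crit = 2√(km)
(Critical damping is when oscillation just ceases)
ω₀ = √(k/m) = √(38.1/0.56) = 8.248 rad/s
b_crit = 2√(km) = 2√(38.1×0.56) = 9.238 kg/s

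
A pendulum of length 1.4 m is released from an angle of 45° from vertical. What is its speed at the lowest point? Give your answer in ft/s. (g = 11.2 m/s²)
h = L(1 − cosθ) = 1.4×(1 − cos45°) = 0.4101 m
v = √(2gh) = √(2×11.2×0.4101) = 3.031 m/s = 9.943 ft/s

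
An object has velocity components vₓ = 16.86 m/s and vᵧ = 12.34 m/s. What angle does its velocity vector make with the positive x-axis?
θ = arctan(vᵧ/vₓ) = arctan(12.34/16.86) = 36.2°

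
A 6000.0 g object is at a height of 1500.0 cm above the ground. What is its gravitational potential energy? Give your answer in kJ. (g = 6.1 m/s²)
PE = mgh = 6 kg × 6.1 m/s² × 15 m = 549 J = 0.549 kJ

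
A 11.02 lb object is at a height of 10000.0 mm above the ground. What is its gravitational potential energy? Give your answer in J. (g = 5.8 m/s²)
PE = mgh = 4.999 kg × 5.8 m/s² × 10 m = 289.9 J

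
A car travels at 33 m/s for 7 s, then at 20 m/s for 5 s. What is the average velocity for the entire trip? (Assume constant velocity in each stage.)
d₁ = v₁t₁ = 33 × 7 = 231 m
d₂ = v₂t₂ = 20 × 5 = 100 m
d_total = 331 m, t_total = 12 s
v_avg = d_total/t_total = 331/12 = 27.58 m/s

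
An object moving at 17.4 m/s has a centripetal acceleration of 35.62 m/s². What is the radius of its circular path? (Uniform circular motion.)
r = v²/a_c = 17.4²/35.62 = 8.5 m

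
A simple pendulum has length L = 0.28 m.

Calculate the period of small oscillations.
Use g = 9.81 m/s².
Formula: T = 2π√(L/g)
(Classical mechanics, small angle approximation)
T = 2π√(L/g) = 2π√(0.28/9.81) = 1.062 s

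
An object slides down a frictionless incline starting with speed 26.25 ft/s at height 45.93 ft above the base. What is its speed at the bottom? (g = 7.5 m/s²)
½mv₀² + mgh = ½mv² → v = √(v₀² + 2gh) = √(8.001² + 2×7.5×14) = 16.55 m/s = 54.31 ft/s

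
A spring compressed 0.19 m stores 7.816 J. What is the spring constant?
PE = ½kx² → k = 2PE/x² = 2×7.816/0.19² = 433.0 N/m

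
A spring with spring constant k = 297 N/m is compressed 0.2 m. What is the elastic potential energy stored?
PE = ½kx² = ½×297×0.2² = 5.94 J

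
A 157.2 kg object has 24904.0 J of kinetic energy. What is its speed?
KE = ½mv² → v = √(2KE/m) = √(2×24904.0/157.2) = 17.8 m/s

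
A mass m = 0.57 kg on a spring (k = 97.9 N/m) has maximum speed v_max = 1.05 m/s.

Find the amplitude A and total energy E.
½mv²_max = ½kA² → A = v_max√(m/k) = 1.05×√(0.57/97.9) = 0.08012 m = 8.012 cm
E = ½mv²_max = ½×0.57×1.05² = 0.3142 J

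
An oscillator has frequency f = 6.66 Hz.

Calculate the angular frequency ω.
ω = 2πf = 2π×6.66 = 41.85 rad/s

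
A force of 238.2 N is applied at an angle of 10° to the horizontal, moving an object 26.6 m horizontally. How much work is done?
W = Fd cosθ = 238.2×26.6×cos(10°) = 6239.9 J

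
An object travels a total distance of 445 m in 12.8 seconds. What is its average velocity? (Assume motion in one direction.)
v_avg = Δd / Δt = 445 / 12.8 = 34.77 m/s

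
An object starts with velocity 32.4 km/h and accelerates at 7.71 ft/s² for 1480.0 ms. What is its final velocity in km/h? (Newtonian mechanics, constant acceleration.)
v = v₀ + at (with unit conversion) = 44.92 km/h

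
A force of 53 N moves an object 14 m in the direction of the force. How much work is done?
W = Fd = 53×14 = 742.0 J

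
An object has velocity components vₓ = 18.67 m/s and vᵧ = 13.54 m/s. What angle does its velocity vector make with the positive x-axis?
θ = arctan(vᵧ/vₓ) = arctan(13.54/18.67) = 35.95°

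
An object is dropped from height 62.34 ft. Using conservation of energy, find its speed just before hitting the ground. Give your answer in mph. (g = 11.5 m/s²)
mgh = ½mv² → v = √(2gh) = √(2×11.5×19) = 20.91 m/s = 46.76 mph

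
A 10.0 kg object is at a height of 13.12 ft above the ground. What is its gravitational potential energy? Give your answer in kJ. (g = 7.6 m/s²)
PE = mgh = 10 kg × 7.6 m/s² × 3.999 m = 303.9 J = 0.3039 kJ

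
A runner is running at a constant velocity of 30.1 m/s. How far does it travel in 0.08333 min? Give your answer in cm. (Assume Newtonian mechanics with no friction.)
d = vt (with unit conversion) = 15050.0 cm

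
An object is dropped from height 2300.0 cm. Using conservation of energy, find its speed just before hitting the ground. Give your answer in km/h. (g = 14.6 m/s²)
mgh = ½mv² → v = √(2gh) = √(2×14.6×23) = 25.92 m/s = 93.29 km/h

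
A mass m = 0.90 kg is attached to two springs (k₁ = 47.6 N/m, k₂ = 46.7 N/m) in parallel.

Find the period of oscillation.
k_eq = k₁+k₂ = 94.3 N/m
T = 2π√(m/k_eq) = 2π√(0.9/94.3) = 0.6138 s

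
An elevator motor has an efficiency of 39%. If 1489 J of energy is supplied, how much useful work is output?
W_out = η × W_in = 0.39 × 1489 = 580.71 J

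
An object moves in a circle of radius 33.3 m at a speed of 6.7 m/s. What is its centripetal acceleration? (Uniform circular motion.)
a_c = v²/r = 6.7²/33.3 = 44.89/33.3 = 1.35 m/s²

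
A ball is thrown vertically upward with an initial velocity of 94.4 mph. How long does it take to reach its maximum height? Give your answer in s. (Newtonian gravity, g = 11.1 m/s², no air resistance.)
t_up = v₀/g (with unit conversion) = 3.802 s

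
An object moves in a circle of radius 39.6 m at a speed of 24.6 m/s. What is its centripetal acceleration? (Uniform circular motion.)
a_c = v²/r = 24.6²/39.6 = 605.16/39.6 = 15.28 m/s²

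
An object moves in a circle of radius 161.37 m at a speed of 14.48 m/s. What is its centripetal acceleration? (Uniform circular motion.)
a_c = v²/r = 14.48²/161.37 = 209.67/161.37 = 1.3 m/s²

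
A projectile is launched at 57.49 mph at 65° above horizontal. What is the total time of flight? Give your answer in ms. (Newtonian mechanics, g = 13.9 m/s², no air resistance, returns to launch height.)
T = 2v₀sin(θ)/g (with unit conversion) = 3351.0 ms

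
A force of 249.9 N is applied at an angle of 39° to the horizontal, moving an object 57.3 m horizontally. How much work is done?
W = Fd cosθ = 249.9×57.3×cos(39°) = 11128.0 J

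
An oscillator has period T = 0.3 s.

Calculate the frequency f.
f = 1/T = 1/0.3 = 3.333 Hz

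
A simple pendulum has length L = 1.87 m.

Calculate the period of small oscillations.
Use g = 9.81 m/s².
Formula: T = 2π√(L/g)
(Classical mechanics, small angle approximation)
T = 2π√(L/g) = 2π√(1.87/9.81) = 2.743 s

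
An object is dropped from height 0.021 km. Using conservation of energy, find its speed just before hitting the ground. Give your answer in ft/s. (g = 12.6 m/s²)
mgh = ½mv² → v = √(2gh) = √(2×12.6×21) = 23 m/s = 75.47 ft/s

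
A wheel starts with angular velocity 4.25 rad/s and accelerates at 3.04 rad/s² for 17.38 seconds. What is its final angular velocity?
ω = ω₀ + αt = 4.25 + 3.04 × 17.38 = 57.09 rad/s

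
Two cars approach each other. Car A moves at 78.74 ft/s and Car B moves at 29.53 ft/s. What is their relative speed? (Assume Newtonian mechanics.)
v_rel = v_A + v_B = 78.74 + 29.53 = 108.3 ft/s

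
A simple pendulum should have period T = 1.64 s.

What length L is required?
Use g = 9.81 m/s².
T = 2π√(L/g) → L = g(T/2π)² = 9.81×(1.64/2π)² = 0.6683 m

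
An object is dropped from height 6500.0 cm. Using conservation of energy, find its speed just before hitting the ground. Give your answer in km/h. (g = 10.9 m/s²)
mgh = ½mv² → v = √(2gh) = √(2×10.9×65) = 37.64 m/s = 135.5 km/h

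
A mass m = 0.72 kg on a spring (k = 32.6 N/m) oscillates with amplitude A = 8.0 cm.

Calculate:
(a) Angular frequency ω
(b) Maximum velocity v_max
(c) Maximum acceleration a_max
ω = √(k/m) = √(32.6/0.72) = 6.729 rad/s
v_max = ωA = 6.729×0.08 = 0.5383 m/s
a_max = ω²A = 6.729²×0.08 = 3.622 m/s²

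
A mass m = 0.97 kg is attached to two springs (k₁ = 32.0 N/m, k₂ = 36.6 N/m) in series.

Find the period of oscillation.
k_eq = k₁k₂/(k₁+k₂) = 17.07 N/m
T = 2π√(m/k_eq) = 2π√(0.97/17.07) = 1.498 s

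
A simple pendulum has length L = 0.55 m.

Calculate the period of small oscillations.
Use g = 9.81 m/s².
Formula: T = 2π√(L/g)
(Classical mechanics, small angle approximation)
T = 2π√(L/g) = 2π√(0.55/9.81) = 1.488 s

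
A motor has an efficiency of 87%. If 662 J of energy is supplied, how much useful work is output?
W_out = η × W_in = 0.87 × 662 = 575.94 J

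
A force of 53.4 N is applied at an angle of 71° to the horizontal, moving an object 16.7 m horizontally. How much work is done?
W = Fd cosθ = 53.4×16.7×cos(71°) = 290.34 J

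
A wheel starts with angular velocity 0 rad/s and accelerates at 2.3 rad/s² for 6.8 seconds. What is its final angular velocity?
ω = ω₀ + αt = 0 + 2.3 × 6.8 = 15.64 rad/s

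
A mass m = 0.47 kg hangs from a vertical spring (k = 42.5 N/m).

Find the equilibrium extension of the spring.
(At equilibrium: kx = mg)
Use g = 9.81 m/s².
x_eq = mg/k = 0.47×9.81/42.5 = 0.1085 m = 10.85 cm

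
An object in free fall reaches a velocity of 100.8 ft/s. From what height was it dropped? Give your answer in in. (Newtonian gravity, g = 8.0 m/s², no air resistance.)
h = v²/(2g) (with unit conversion) = 2323.0 in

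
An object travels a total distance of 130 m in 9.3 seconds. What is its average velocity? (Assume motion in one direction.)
v_avg = Δd / Δt = 130 / 9.3 = 13.98 m/s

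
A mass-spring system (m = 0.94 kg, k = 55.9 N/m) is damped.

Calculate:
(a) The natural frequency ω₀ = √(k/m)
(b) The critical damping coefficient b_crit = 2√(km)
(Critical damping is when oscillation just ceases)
ω₀ = √(k/m) = √(55.9/0.94) = 7.712 rad/s
b_crit = 2√(km) = 2√(55.9×0.94) = 14.5 kg/s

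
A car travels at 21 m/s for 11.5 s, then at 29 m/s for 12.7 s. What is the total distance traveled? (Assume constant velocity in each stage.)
d₁ = v₁t₁ = 21 × 11.5 = 241.5 m
d₂ = v₂t₂ = 29 × 12.7 = 368.3 m
d_total = 241.5 + 368.3 = 609.8 m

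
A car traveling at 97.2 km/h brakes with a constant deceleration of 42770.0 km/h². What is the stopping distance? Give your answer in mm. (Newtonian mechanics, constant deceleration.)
d = v₀² / (2a) (with unit conversion) = 110400.0 mm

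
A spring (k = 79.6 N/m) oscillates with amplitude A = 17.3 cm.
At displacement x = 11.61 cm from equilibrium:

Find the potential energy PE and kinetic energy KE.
E_total = ½kA² = ½×79.6×(0.173)² = 1.191 J
PE = ½kx² = ½×79.6×(0.1161)² = 0.5365 J
KE = E_total − PE = 0.6547 J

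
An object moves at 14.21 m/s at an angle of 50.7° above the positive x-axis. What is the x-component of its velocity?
vₓ = v cos(θ) = 14.21 × cos(50.7°) = 9.0 m/s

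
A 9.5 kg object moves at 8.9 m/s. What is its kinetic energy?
KE = ½mv² = ½×9.5×8.9² = 376.2475 J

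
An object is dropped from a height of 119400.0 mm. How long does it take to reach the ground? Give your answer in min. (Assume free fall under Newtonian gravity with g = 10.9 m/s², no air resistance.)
t = √(2h/g) (with unit conversion) = 0.07801 min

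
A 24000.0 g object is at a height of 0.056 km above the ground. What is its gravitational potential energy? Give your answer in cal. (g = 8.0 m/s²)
PE = mgh = 24 kg × 8.0 m/s² × 56 m = 1.075e+04 J = 2570.0 cal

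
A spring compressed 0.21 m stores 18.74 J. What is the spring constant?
PE = ½kx² → k = 2PE/x² = 2×18.74/0.21² = 849.9 N/m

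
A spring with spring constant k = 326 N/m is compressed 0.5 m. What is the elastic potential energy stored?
PE = ½kx² = ½×326×0.5² = 40.75 J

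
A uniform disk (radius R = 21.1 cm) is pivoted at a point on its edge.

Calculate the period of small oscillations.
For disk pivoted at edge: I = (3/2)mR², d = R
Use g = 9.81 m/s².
I/m = (3/2)R² = 0.06678 m²; d = R = 0.211 m
T = 2π√((3/2)R²/(gR)) = 2π√(3R/(2g)) = 1.129 s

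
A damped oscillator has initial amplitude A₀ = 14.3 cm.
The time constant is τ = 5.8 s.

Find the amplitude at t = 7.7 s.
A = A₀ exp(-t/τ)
A = A₀ exp(−t/τ) = 14.3×exp(−7.7/5.8) = 3.791 cm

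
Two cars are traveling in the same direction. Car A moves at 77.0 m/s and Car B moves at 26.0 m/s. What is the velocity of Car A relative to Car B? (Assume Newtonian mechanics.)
v_rel = v_A - v_B = 77.0 - 26.0 = 51.0 m/s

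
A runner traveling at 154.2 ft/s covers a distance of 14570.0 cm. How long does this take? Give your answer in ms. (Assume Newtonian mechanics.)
t = d/v (with unit conversion) = 3100.0 ms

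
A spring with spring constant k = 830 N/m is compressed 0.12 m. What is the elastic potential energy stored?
PE = ½kx² = ½×830×0.12² = 5.976 J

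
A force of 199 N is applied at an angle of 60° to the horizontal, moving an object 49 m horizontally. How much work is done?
W = Fd cosθ = 199×49×cos(60°) = 4875.5 J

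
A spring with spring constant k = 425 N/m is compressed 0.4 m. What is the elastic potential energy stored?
PE = ½kx² = ½×425×0.4² = 34.0 J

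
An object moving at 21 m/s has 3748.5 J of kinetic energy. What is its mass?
KE = ½mv² → m = 2KE/v² = 2×3748.5/21² = 17.0 kg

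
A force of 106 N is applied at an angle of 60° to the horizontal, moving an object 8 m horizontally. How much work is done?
W = Fd cosθ = 106×8×cos(60°) = 424.0 J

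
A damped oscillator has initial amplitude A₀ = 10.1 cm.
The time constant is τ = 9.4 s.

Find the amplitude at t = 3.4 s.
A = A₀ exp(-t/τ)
A = A₀ exp(−t/τ) = 10.1×exp(−3.4/9.4) = 7.035 cm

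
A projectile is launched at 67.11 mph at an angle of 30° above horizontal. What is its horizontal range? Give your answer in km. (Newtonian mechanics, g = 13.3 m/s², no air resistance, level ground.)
R = v₀² sin(2θ) / g (with unit conversion) = 0.05861 km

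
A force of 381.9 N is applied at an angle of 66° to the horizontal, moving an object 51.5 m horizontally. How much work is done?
W = Fd cosθ = 381.9×51.5×cos(66°) = 7999.6 J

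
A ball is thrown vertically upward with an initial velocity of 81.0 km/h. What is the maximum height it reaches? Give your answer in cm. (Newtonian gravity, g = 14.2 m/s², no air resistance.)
h_max = v₀²/(2g) (with unit conversion) = 1783.0 cm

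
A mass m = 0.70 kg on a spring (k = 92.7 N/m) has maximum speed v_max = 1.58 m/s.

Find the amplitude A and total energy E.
½mv²_max = ½kA² → A = v_max√(m/k) = 1.58×√(0.7/92.7) = 0.1373 m = 13.73 cm
E = ½mv²_max = ½×0.7×1.58² = 0.8737 J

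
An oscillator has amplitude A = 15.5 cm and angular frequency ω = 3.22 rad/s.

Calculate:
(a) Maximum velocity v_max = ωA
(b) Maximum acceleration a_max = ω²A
v_max = ωA = 3.22×0.155 = 0.4991 m/s
a_max = ω²A = 3.22²×0.155 = 1.607 m/s²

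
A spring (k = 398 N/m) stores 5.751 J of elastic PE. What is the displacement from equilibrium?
PE = ½kx² → x = √(2PE/k) = √(2×5.751/398) = 0.17 m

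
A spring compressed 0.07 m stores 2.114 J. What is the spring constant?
PE = ½kx² → k = 2PE/x² = 2×2.114/0.07² = 862.9 N/m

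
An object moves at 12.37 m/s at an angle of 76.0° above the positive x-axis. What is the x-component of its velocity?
vₓ = v cos(θ) = 12.37 × cos(76.0°) = 2.99 m/s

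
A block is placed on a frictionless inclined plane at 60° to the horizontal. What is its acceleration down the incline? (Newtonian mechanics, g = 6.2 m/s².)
a = g sin(θ) = 6.2 × sin(60°) = 6.2 × 0.866 = 5.37 m/s²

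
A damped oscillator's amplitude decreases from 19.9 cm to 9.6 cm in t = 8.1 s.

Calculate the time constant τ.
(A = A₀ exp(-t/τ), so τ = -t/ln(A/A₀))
A/A₀ = 9.6/19.9 = 0.4824; ln(A/A₀) = -0.729
τ = −t/ln(A/A₀) = −8.1/-0.729 = 11.11 s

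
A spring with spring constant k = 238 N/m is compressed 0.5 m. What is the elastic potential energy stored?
PE = ½kx² = ½×238×0.5² = 29.75 J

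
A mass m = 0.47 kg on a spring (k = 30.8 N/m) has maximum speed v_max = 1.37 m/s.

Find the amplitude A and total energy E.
½mv²_max = ½kA² → A = v_max√(m/k) = 1.37×√(0.47/30.8) = 0.1692 m = 16.92 cm
E = ½mv²_max = ½×0.47×1.37² = 0.4411 J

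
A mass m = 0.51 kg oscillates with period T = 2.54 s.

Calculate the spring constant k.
T = 2π√(m/k) → k = m(2π/T)² = 0.51×(2π/2.54)² = 3.121 N/m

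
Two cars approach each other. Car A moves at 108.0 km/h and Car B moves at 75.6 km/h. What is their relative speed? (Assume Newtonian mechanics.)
v_rel = v_A + v_B = 108.0 + 75.6 = 183.6 km/h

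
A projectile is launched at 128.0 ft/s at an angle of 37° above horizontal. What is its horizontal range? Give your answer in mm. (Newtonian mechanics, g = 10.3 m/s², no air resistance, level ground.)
R = v₀² sin(2θ) / g (with unit conversion) = 142100.0 mm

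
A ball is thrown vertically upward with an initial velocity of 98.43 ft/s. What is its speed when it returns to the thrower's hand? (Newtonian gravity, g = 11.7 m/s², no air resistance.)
By conservation of energy, the ball returns at the same speed = 98.43 ft/s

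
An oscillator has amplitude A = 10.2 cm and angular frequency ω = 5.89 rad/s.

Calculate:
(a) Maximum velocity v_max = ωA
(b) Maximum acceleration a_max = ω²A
v_max = ωA = 5.89×0.102 = 0.6008 m/s
a_max = ω²A = 5.89²×0.102 = 3.539 m/s²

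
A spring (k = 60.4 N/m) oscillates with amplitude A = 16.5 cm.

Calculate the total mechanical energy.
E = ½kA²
E = ½kA² = ½×60.4×(0.165)² = 0.8222 J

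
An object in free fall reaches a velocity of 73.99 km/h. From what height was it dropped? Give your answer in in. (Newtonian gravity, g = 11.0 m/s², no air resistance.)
h = v²/(2g) (with unit conversion) = 755.9 in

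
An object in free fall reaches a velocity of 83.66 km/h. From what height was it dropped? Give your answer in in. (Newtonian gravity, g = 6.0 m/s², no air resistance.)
h = v²/(2g) (with unit conversion) = 1772.0 in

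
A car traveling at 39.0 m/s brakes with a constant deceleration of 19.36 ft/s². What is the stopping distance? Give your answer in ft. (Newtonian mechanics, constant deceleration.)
d = v₀² / (2a) (with unit conversion) = 422.8 ft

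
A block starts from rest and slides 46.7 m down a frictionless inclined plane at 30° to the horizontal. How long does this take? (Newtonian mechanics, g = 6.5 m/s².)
a = g sin(θ) = 6.5 × sin(30°) = 3.25 m/s²
t = √(2d/a) = √(2 × 46.7 / 3.25) = 5.36 s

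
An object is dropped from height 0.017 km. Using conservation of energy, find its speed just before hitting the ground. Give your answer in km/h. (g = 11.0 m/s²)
mgh = ½mv² → v = √(2gh) = √(2×11.0×17) = 19.34 m/s = 69.62 km/h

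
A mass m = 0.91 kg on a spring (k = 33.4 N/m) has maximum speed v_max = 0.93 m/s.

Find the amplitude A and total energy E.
½mv²_max = ½kA² → A = v_max√(m/k) = 0.93×√(0.91/33.4) = 0.1535 m = 15.35 cm
E = ½mv²_max = ½×0.91×0.93² = 0.3935 J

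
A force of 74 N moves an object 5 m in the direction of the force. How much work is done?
W = Fd = 74×5 = 370.0 J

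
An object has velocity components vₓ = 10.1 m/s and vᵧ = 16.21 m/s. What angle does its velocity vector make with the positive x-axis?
θ = arctan(vᵧ/vₓ) = arctan(16.21/10.1) = 58.07°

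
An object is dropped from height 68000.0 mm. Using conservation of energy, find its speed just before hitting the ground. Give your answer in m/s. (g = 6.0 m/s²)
mgh = ½mv² → v = √(2gh) = √(2×6.0×68) = 28.57 m/s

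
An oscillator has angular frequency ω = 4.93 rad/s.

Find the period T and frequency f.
T = 2π/ω = 2π/4.93 = 1.274 s; f = ω/2π = 0.7846 Hz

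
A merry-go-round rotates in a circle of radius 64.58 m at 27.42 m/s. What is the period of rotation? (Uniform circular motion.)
T = 2πr/v = 2π×64.58/27.42 = 14.8 s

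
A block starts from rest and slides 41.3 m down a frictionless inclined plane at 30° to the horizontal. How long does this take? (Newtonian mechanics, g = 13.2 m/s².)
a = g sin(θ) = 13.2 × sin(30°) = 6.6 m/s²
t = √(2d/a) = √(2 × 41.3 / 6.6) = 3.54 s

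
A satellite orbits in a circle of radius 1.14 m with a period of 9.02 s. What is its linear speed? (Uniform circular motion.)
v = 2πr/T = 2π×1.14/9.02 = 0.79 m/s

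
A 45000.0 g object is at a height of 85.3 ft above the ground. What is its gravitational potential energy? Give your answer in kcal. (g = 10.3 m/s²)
PE = mgh = 45 kg × 10.3 m/s² × 26 m = 1.205e+04 J = 2.88 kcal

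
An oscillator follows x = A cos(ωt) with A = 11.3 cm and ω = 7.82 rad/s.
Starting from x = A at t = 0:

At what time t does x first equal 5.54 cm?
cos(ωt) = x/A = 5.54/11.3 = 0.4903
ωt = arccos(0.4903) = 1.058 rad
t = 1.058/7.82 = 0.1353 s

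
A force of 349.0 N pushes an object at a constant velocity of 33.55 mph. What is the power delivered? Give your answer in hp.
P = Fv = 349 N × 15 m/s = 5234 W = 7.019 hp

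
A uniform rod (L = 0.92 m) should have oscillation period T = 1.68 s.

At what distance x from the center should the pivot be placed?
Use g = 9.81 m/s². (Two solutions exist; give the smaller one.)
T = 2π√((L²/12 + x²)/(gx)). Let c = T²g/(4π²) = 0.7013.
x² − cx + L²/12 = 0 → x = (c − √(c² − L²/3))/2 = 0.1217 m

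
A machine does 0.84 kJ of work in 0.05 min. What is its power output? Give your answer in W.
P = W/t = 840 J / 3 s = 280 W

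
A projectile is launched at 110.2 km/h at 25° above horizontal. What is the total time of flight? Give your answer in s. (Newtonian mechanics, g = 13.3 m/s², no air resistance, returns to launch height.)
T = 2v₀sin(θ)/g (with unit conversion) = 1.945 s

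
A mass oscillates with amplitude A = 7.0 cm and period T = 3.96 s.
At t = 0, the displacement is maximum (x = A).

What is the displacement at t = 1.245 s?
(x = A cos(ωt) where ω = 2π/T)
ω = 2π/T = 2π/3.96 = 1.587 rad/s
x = A cos(ωt) = 7.0×cos(1.587×1.245) = -2.756 cm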